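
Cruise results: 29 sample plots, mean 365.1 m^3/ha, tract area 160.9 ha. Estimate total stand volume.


Formula: Total Volume = Mean Volume per ha * Total Area
Total Volume = 365.1 m^3/ha * 160.9 ha
Total Volume = 58745 m^3

58745


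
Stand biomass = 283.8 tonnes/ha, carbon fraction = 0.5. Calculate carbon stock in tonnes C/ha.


Formula: Carbon Stock = Biomass * Carbon Fraction
C = 283.8 t/ha * 0.5
C = 141.9 t C/ha

141.9


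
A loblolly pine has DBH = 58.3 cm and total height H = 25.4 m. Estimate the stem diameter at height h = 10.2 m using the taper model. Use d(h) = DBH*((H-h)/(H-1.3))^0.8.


Taper: d(h) = DBH * ((H - h) / (H - 1.3))^0.8
Numerator = H - h = 25.4 - 10.2 = 15.2 m
Denominator = H - 1.3 = 25.4 - 1.3 = 24.1 m
Ratio = 15.2 / 24.1 = 0.63071
d = 58.3 * 0.63071^0.8 = 40.3 cm

40.3


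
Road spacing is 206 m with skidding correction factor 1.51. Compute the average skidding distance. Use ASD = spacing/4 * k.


Formula: ASD = (spacing / 4) * correction
Uncorrected distance = spacing / 4 = 206 / 4 = 51.5 m
ASD = 51.5 * 1.51 = 78 m

78


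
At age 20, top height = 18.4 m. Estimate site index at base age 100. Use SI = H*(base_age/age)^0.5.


Formula: SI = H_dom * (base_age / age)^0.5
Age ratio = 100 / 20 = 5.0
sqrt(age_ratio) = 2.23607
SI = 18.4 * 2.23607 = 41.1 m

41.1


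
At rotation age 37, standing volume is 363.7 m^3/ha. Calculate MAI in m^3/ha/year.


Formula: MAI = Total Volume / Stand Age
MAI = 363.7 m^3/ha / 37 years
MAI = 9.83 m^3/ha/year

9.83


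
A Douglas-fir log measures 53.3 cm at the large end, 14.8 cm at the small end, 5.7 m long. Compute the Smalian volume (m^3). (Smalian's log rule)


Smalian: V = (A1 + A2)/2 * L,  A = pi*(D/200)^2
A1 = pi*(53.3/200)^2 = 0.223123 m^2
A2 = pi*(14.8/200)^2 = 0.017203 m^2
V = (0.223123+0.017203)/2*5.7 = 0.6849 m^3

0.6849


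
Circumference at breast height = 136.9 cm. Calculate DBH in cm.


Formula: DBH = C / pi
DBH = 136.9 / pi
pi = 3.14159...
DBH = 43.6 cm

43.6


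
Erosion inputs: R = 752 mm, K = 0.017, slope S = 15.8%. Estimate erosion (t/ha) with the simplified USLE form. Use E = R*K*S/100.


Formula: E = R * K * S / 100  (simplified USLE)
R * K = 752 * 0.017 = 12.784
E = 12.784 * 15.8 / 100 = 2.02 t/ha

2.02


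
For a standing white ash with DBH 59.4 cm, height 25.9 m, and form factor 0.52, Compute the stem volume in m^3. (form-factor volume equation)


Formula: V = pi * (DBH/200)^2 * H * ff
Radius = DBH/200 = 59.4/200 = 0.297 m
Radius^2 = 0.297^2 = 0.088209 m^2
V = pi * 0.088209 * 25.9 * 0.52
V = 3.732 m^3

3.732


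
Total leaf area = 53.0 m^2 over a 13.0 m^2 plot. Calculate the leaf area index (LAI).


Formula: LAI = total leaf area / ground area  (dimensionless)
LAI = 53.0 m^2 / 13.0 m^2
LAI = 4.08

4.08


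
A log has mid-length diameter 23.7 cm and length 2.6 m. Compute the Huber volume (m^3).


Huber: V = Am * L,  Am = pi*(Dm/200)^2
Am = pi*(23.7/200)^2 = 0.044115 m^2
V = 0.044115*2.6 = 0.1147 m^3

0.1147


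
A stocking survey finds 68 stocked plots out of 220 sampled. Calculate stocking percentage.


Formula: Stocking % = stocked plots / total plots * 100
Stocking = 68 / 220 * 100
Stocking = 0.3091 * 100 = 30.9%

30.9


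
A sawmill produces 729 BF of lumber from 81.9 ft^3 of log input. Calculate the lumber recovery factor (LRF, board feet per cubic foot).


Formula: LRF = Lumber Output (BF) / Log Input (ft^3)
LRF = 729 BF / 81.9 ft^3
LRF = 8.9 BF/ft^3

8.9


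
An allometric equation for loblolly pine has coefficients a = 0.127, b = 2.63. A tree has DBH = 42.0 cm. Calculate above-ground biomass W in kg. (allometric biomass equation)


Formula: W = a * DBH^b  (allometric power law)
DBH^b = 42.0^2.63 = 18584.2754
W = 0.127 * 18584.2754 = 2360.2 kg

2360.2


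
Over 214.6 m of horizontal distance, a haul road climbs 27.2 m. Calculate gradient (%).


Formula: Gradient = rise / run * 100
Gradient = 27.2 / 214.6 * 100 = 12.7%

12.7


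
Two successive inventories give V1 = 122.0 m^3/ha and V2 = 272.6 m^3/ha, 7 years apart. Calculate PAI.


Formula: PAI = (V_T2 - V_T1) / (T2 - T1)
Volume increment = 272.6 - 122.0 = 150.6 m^3/ha
PAI = 150.6 / 7 = 21.51 m^3/ha/year

21.51


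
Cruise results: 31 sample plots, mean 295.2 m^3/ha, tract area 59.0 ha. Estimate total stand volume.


Formula: Total Volume = Mean Volume per ha * Total Area
Total Volume = 295.2 m^3/ha * 59.0 ha
Total Volume = 17417 m^3

17417


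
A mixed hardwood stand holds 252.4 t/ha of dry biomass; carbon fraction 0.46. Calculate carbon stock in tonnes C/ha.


Formula: Carbon Stock = Biomass * Carbon Fraction
C = 252.4 t/ha * 0.46
C = 116.1 t C/ha

116.1


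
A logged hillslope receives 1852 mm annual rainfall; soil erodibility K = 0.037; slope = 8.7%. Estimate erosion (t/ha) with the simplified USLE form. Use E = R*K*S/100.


Formula: E = R * K * S / 100  (simplified USLE)
R * K = 1852 * 0.037 = 68.524
E = 68.524 * 8.7 / 100 = 5.96 t/ha

5.96


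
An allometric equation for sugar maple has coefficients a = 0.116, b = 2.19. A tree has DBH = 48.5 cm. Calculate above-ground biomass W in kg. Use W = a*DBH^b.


Formula: W = a * DBH^b  (allometric power law)
DBH^b = 48.5^2.19 = 4917.8401
W = 0.116 * 4917.8401 = 570.5 kg

570.5


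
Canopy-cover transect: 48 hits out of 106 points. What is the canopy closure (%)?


Formula: Canopy closure = covered points / total points * 100
Closure = 48 / 106 * 100
Closure = 0.4528 * 100 = 45.3%

45.3


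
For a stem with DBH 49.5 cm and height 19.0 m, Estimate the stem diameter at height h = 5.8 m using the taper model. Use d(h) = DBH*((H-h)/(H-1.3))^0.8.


Taper: d(h) = DBH * ((H - h) / (H - 1.3))^0.8
Numerator = H - h = 19.0 - 5.8 = 13.2 m
Denominator = H - 1.3 = 19.0 - 1.3 = 17.7 m
Ratio = 13.2 / 17.7 = 0.74576
d = 49.5 * 0.74576^0.8 = 39.1 cm

39.1


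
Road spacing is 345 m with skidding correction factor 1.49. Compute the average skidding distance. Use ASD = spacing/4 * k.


Formula: ASD = (spacing / 4) * correction
Uncorrected distance = spacing / 4 = 345 / 4 = 86.25 m
ASD = 86.25 * 1.49 = 129 m

129


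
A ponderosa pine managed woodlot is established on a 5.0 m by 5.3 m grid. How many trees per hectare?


Formula: TPH = 10000 m^2/ha / (spacing_x * spacing_y)
Area per tree = 5.0 m * 5.3 m = 26.5 m^2
TPH = 10000 / 26.5 = 377 trees/ha

377


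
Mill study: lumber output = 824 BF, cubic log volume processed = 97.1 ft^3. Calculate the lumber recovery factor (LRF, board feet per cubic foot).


Formula: LRF = Lumber Output (BF) / Log Input (ft^3)
LRF = 824 BF / 97.1 ft^3
LRF = 8.49 BF/ft^3

8.49


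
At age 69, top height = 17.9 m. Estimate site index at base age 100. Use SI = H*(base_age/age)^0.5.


Formula: SI = H_dom * (base_age / age)^0.5
Age ratio = 100 / 69 = 1.44928
sqrt(age_ratio) = 1.20386
SI = 17.9 * 1.20386 = 21.5 m

21.5


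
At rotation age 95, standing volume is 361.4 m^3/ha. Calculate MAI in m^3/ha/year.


Formula: MAI = Total Volume / Stand Age
MAI = 361.4 m^3/ha / 95 years
MAI = 3.8 m^3/ha/year

3.8


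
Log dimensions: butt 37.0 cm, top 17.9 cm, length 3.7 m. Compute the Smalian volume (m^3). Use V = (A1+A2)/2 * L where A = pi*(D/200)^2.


Smalian: V = (A1 + A2)/2 * L,  A = pi*(D/200)^2
A1 = pi*(37.0/200)^2 = 0.107521 m^2
A2 = pi*(17.9/200)^2 = 0.025165 m^2
V = (0.107521+0.025165)/2*3.7 = 0.2455 m^3

0.2455


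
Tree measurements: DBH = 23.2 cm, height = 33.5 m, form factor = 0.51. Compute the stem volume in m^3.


Formula: V = pi * (DBH/200)^2 * H * ff
Radius = DBH/200 = 23.2/200 = 0.116 m
Radius^2 = 0.116^2 = 0.013456 m^2
V = pi * 0.013456 * 33.5 * 0.51
V = 0.722 m^3

0.722


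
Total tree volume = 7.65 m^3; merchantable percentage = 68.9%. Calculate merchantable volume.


Formula: MV = V_total * (merchantable_pct / 100)
Merchantable fraction = 68.9% / 100 = 0.689
MV = 7.65 m^3 * 0.689 = 5.271 m^3

5.271


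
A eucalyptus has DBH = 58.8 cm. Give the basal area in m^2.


Formula: BA = pi * (DBH/2)^2 / 10000  (cm^2 to m^2)
Radius = DBH/2 = 58.8/2 = 29.4 cm
BA = pi * 29.4^2 / 10000
   = 2715.467 cm^2 / 10000
   = 0.2715 m^2

0.2715


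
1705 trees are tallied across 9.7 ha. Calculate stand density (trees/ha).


Formula: Stand Density = N_trees / Area_ha
Density = 1705 trees / 9.7 ha
Density = 176 trees/ha

176


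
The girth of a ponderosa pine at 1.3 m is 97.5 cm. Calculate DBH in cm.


Formula: DBH = C / pi
DBH = 97.5 / pi
pi = 3.14159...
DBH = 31.0 cm

31.0


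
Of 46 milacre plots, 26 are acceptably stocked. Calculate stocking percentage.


Formula: Stocking % = stocked plots / total plots * 100
Stocking = 26 / 46 * 100
Stocking = 0.5652 * 100 = 56.5%

56.5


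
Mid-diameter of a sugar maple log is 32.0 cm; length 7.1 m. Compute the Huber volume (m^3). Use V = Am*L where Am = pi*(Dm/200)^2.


Huber: V = Am * L,  Am = pi*(Dm/200)^2
Am = pi*(32.0/200)^2 = 0.080425 m^2
V = 0.080425*7.1 = 0.571 m^3

0.571


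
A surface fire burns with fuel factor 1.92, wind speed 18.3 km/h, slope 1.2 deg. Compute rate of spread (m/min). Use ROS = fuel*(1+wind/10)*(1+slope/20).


Formula: ROS = fuel * (1 + wind/10) * (1 + slope/20)
Wind factor = 1 + 18.3/10 = 2.83
Slope factor = 1 + 1.2/20 = 1.06
ROS = 1.92 * 2.83 * 1.06 = 5.76 m/min

5.76


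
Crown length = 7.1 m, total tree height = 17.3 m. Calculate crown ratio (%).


Formula: Crown Ratio = (Crown Length / Total Height) * 100
CR = (7.1 m / 17.3 m) * 100
CR = 0.4104 * 100 = 41.0%

41.0


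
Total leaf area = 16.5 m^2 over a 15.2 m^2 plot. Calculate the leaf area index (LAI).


Formula: LAI = total leaf area / ground area  (dimensionless)
LAI = 16.5 m^2 / 15.2 m^2
LAI = 1.09

1.09


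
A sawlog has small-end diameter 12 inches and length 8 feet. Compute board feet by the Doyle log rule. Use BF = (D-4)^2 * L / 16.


Doyle: BF = (D - 4)^2 * L / 16
Adjusted diameter = 12 - 4 = 8 in
(D-4)^2 = 8^2 = 64
BF = 64 * 8 / 16 = 32 BF

32


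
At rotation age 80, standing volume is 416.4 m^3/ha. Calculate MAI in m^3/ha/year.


Formula: MAI = Total Volume / Stand Age
MAI = 416.4 m^3/ha / 80 years
MAI = 5.21 m^3/ha/year

5.21


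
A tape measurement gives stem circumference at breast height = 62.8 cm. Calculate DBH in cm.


Formula: DBH = C / pi
DBH = 62.8 / pi
pi = 3.14159...
DBH = 20.0 cm

20.0


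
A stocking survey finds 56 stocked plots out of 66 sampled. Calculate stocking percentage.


Formula: Stocking % = stocked plots / total plots * 100
Stocking = 56 / 66 * 100
Stocking = 0.8485 * 100 = 84.8%

84.8


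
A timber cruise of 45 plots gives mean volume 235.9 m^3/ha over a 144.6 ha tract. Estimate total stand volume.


Formula: Total Volume = Mean Volume per ha * Total Area
Total Volume = 235.9 m^3/ha * 144.6 ha
Total Volume = 34111 m^3

34111


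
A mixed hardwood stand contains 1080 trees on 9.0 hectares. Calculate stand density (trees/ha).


Formula: Stand Density = N_trees / Area_ha
Density = 1080 trees / 9.0 ha
Density = 120 trees/ha

120


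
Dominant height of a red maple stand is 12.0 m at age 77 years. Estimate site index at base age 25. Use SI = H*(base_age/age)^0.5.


Formula: SI = H_dom * (base_age / age)^0.5
Age ratio = 25 / 77 = 0.32468
sqrt(age_ratio) = 0.5698
SI = 12.0 * 0.5698 = 6.8 m

6.8


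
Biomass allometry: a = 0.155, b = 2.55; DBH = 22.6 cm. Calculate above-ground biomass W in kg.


Formula: W = a * DBH^b  (allometric power law)
DBH^b = 22.6^2.55 = 2837.7656
W = 0.155 * 2837.7656 = 439.9 kg

439.9


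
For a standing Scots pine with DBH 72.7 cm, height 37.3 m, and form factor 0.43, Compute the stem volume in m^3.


Formula: V = pi * (DBH/200)^2 * H * ff
Radius = DBH/200 = 72.7/200 = 0.3635 m
Radius^2 = 0.3635^2 = 0.13213225 m^2
V = pi * 0.13213225 * 37.3 * 0.43
V = 6.658 m^3

6.658


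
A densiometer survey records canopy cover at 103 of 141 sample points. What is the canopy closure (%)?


Formula: Canopy closure = covered points / total points * 100
Closure = 103 / 141 * 100
Closure = 0.7305 * 100 = 73.0%

73.0


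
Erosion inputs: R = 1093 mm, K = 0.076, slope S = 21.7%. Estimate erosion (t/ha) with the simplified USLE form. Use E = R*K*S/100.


Formula: E = R * K * S / 100  (simplified USLE)
R * K = 1093 * 0.076 = 83.068
E = 83.068 * 21.7 / 100 = 18.03 t/ha

18.03


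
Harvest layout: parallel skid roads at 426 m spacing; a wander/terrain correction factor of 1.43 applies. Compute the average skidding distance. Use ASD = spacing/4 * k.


Formula: ASD = (spacing / 4) * correction
Uncorrected distance = spacing / 4 = 426 / 4 = 106.5 m
ASD = 106.5 * 1.43 = 152 m

152


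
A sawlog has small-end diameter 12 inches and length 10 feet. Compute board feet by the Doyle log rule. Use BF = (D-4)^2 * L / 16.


Doyle: BF = (D - 4)^2 * L / 16
Adjusted diameter = 12 - 4 = 8 in
(D-4)^2 = 8^2 = 64
BF = 64 * 10 / 16 = 40 BF

40


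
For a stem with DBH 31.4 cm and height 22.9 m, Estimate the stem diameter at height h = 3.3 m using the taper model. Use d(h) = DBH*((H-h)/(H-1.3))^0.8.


Taper: d(h) = DBH * ((H - h) / (H - 1.3))^0.8
Numerator = H - h = 22.9 - 3.3 = 19.6 m
Denominator = H - 1.3 = 22.9 - 1.3 = 21.6 m
Ratio = 19.6 / 21.6 = 0.90741
d = 31.4 * 0.90741^0.8 = 29.1 cm

29.1


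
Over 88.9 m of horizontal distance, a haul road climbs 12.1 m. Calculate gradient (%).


Formula: Gradient = rise / run * 100
Gradient = 12.1 / 88.9 * 100 = 13.6%

13.6


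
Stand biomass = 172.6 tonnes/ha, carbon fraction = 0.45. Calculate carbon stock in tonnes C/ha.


Formula: Carbon Stock = Biomass * Carbon Fraction
C = 172.6 t/ha * 0.45
C = 77.7 t C/ha

77.7


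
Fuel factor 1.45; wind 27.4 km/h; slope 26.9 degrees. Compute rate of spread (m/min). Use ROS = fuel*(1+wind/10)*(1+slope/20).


Formula: ROS = fuel * (1 + wind/10) * (1 + slope/20)
Wind factor = 1 + 27.4/10 = 3.74
Slope factor = 1 + 26.9/20 = 2.345
ROS = 1.45 * 3.74 * 2.345 = 12.72 m/min

12.72


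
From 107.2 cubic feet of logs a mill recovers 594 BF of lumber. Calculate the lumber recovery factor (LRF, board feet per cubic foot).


Formula: LRF = Lumber Output (BF) / Log Input (ft^3)
LRF = 594 BF / 107.2 ft^3
LRF = 5.54 BF/ft^3

5.54


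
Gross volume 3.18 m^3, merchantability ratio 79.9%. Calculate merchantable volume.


Formula: MV = V_total * (merchantable_pct / 100)
Merchantable fraction = 79.9% / 100 = 0.799
MV = 3.18 m^3 * 0.799 = 2.541 m^3

2.541


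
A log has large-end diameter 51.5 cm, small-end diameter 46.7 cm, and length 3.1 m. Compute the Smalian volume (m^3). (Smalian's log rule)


Smalian: V = (A1 + A2)/2 * L,  A = pi*(D/200)^2
A1 = pi*(51.5/200)^2 = 0.208307 m^2
A2 = pi*(46.7/200)^2 = 0.171287 m^2
V = (0.208307+0.171287)/2*3.1 = 0.5884 m^3

0.5884


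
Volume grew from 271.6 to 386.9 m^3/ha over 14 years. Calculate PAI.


Formula: PAI = (V_T2 - V_T1) / (T2 - T1)
Volume increment = 386.9 - 271.6 = 115.3 m^3/ha
PAI = 115.3 / 14 = 8.24 m^3/ha/year

8.24


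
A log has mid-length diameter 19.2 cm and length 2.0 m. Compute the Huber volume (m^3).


Huber: V = Am * L,  Am = pi*(Dm/200)^2
Am = pi*(19.2/200)^2 = 0.028953 m^2
V = 0.028953*2.0 = 0.0579 m^3

0.0579


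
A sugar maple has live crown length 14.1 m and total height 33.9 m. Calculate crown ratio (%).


Formula: Crown Ratio = (Crown Length / Total Height) * 100
CR = (14.1 m / 33.9 m) * 100
CR = 0.4159 * 100 = 41.6%

41.6


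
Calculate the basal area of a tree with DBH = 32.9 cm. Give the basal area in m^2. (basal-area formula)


Formula: BA = pi * (DBH/2)^2 / 10000  (cm^2 to m^2)
Radius = DBH/2 = 32.9/2 = 16.45 cm
BA = pi * 16.45^2 / 10000
   = 850.1228 cm^2 / 10000
   = 0.085 m^2

0.085


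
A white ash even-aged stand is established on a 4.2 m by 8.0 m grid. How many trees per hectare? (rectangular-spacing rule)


Formula: TPH = 10000 m^2/ha / (spacing_x * spacing_y)
Area per tree = 4.2 m * 8.0 m = 33.6 m^2
TPH = 10000 / 33.6 = 298 trees/ha

298


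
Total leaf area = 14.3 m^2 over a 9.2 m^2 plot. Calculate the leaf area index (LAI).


Formula: LAI = total leaf area / ground area  (dimensionless)
LAI = 14.3 m^2 / 9.2 m^2
LAI = 1.55

1.55


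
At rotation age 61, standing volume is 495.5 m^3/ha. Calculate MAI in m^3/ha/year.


Formula: MAI = Total Volume / Stand Age
MAI = 495.5 m^3/ha / 61 years
MAI = 8.12 m^3/ha/year

8.12


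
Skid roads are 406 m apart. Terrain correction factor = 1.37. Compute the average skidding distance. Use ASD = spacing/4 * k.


Formula: ASD = (spacing / 4) * correction
Uncorrected distance = spacing / 4 = 406 / 4 = 101.5 m
ASD = 101.5 * 1.37 = 139 m

139


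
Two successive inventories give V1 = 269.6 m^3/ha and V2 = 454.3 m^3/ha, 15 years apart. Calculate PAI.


Formula: PAI = (V_T2 - V_T1) / (T2 - T1)
Volume increment = 454.3 - 269.6 = 184.7 m^3/ha
PAI = 184.7 / 15 = 12.31 m^3/ha/year

12.31


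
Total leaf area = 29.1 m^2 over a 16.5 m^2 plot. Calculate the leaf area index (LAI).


Formula: LAI = total leaf area / ground area  (dimensionless)
LAI = 29.1 m^2 / 16.5 m^2
LAI = 1.76

1.76


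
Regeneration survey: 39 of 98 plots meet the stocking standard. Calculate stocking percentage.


Formula: Stocking % = stocked plots / total plots * 100
Stocking = 39 / 98 * 100
Stocking = 0.398 * 100 = 39.8%

39.8


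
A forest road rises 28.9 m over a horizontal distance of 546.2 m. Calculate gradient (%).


Formula: Gradient = rise / run * 100
Gradient = 28.9 / 546.2 * 100 = 5.3%

5.3


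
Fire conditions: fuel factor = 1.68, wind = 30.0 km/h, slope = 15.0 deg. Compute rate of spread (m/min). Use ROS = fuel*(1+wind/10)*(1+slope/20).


Formula: ROS = fuel * (1 + wind/10) * (1 + slope/20)
Wind factor = 1 + 30.0/10 = 4.0
Slope factor = 1 + 15.0/20 = 1.75
ROS = 1.68 * 4.0 * 1.75 = 11.76 m/min

11.76


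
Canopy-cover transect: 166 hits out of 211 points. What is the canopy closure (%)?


Formula: Canopy closure = covered points / total points * 100
Closure = 166 / 211 * 100
Closure = 0.7867 * 100 = 78.7%

78.7


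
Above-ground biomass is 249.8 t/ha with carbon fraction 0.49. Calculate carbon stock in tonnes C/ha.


Formula: Carbon Stock = Biomass * Carbon Fraction
C = 249.8 t/ha * 0.49
C = 122.4 t C/ha

122.4


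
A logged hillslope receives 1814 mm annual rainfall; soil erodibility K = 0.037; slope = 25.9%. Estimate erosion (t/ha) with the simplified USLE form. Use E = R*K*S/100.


Formula: E = R * K * S / 100  (simplified USLE)
R * K = 1814 * 0.037 = 67.118
E = 67.118 * 25.9 / 100 = 17.38 t/ha

17.38


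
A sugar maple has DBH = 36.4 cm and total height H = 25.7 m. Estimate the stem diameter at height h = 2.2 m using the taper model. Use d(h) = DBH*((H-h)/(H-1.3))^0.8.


Taper: d(h) = DBH * ((H - h) / (H - 1.3))^0.8
Numerator = H - h = 25.7 - 2.2 = 23.5 m
Denominator = H - 1.3 = 25.7 - 1.3 = 24.4 m
Ratio = 23.5 / 24.4 = 0.96311
d = 36.4 * 0.96311^0.8 = 35.3 cm

35.3


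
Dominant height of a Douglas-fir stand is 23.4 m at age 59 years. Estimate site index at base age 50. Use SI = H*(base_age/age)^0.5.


Formula: SI = H_dom * (base_age / age)^0.5
Age ratio = 50 / 59 = 0.84746
sqrt(age_ratio) = 0.92057
SI = 23.4 * 0.92057 = 21.5 m

21.5


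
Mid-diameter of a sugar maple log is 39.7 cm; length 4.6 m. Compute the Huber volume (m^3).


Huber: V = Am * L,  Am = pi*(Dm/200)^2
Am = pi*(39.7/200)^2 = 0.123786 m^2
V = 0.123786*4.6 = 0.5694 m^3

0.5694


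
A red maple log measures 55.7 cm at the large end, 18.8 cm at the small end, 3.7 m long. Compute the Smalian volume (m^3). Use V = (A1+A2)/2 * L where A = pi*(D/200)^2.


Smalian: V = (A1 + A2)/2 * L,  A = pi*(D/200)^2
A1 = pi*(55.7/200)^2 = 0.243669 m^2
A2 = pi*(18.8/200)^2 = 0.027759 m^2
V = (0.243669+0.027759)/2*3.7 = 0.5021 m^3

0.5021


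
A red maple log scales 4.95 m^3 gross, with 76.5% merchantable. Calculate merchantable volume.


Formula: MV = V_total * (merchantable_pct / 100)
Merchantable fraction = 76.5% / 100 = 0.765
MV = 4.95 m^3 * 0.765 = 3.787 m^3

3.787


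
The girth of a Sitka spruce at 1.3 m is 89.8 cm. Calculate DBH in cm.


Formula: DBH = C / pi
DBH = 89.8 / pi
pi = 3.14159...
DBH = 28.6 cm

28.6


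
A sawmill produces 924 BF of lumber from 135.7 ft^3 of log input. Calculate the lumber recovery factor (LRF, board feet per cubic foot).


Formula: LRF = Lumber Output (BF) / Log Input (ft^3)
LRF = 924 BF / 135.7 ft^3
LRF = 6.81 BF/ft^3

6.81


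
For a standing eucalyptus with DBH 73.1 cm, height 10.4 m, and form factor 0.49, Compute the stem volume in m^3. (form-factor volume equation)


Formula: V = pi * (DBH/200)^2 * H * ff
Radius = DBH/200 = 73.1/200 = 0.3655 m
Radius^2 = 0.3655^2 = 0.13359025 m^2
V = pi * 0.13359025 * 10.4 * 0.49
V = 2.139 m^3

2.139


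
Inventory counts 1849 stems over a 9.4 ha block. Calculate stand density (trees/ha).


Formula: Stand Density = N_trees / Area_ha
Density = 1849 trees / 9.4 ha
Density = 197 trees/ha

197


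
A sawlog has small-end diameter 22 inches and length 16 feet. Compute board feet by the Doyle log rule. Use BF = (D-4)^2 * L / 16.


Doyle: BF = (D - 4)^2 * L / 16
Adjusted diameter = 22 - 4 = 18 in
(D-4)^2 = 18^2 = 324
BF = 324 * 16 / 16 = 324 BF

324


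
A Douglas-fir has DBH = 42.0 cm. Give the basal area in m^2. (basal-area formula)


Formula: BA = pi * (DBH/2)^2 / 10000  (cm^2 to m^2)
Radius = DBH/2 = 42.0/2 = 21.0 cm
BA = pi * 21.0^2 / 10000
   = 1385.4424 cm^2 / 10000
   = 0.1385 m^2

0.1385


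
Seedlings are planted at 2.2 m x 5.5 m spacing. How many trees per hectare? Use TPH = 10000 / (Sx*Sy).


Formula: TPH = 10000 m^2/ha / (spacing_x * spacing_y)
Area per tree = 2.2 m * 5.5 m = 12.1 m^2
TPH = 10000 / 12.1 = 826 trees/ha

826


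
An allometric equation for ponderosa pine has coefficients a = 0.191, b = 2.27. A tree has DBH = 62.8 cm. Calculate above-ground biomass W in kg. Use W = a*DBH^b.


Formula: W = a * DBH^b  (allometric power law)
DBH^b = 62.8^2.27 = 12060.5855
W = 0.191 * 12060.5855 = 2303.6 kg

2303.6


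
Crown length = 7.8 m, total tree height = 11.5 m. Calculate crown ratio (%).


Formula: Crown Ratio = (Crown Length / Total Height) * 100
CR = (7.8 m / 11.5 m) * 100
CR = 0.6783 * 100 = 67.8%

67.8


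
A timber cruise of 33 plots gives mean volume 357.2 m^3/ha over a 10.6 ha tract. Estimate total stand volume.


Formula: Total Volume = Mean Volume per ha * Total Area
Total Volume = 357.2 m^3/ha * 10.6 ha
Total Volume = 3786 m^3

3786


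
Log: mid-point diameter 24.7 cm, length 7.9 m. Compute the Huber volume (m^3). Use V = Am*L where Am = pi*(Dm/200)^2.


Huber: V = Am * L,  Am = pi*(Dm/200)^2
Am = pi*(24.7/200)^2 = 0.047916 m^2
V = 0.047916*7.9 = 0.3785 m^3

0.3785


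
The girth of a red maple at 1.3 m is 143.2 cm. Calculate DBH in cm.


Formula: DBH = C / pi
DBH = 143.2 / pi
pi = 3.14159...
DBH = 45.6 cm

45.6


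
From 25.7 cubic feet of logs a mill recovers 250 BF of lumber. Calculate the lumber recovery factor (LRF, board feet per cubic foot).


Formula: LRF = Lumber Output (BF) / Log Input (ft^3)
LRF = 250 BF / 25.7 ft^3
LRF = 9.73 BF/ft^3

9.73


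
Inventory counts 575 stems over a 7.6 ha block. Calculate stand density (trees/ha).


Formula: Stand Density = N_trees / Area_ha
Density = 575 trees / 7.6 ha
Density = 76 trees/ha

76


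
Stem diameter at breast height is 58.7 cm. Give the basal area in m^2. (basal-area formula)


Formula: BA = pi * (DBH/2)^2 / 10000  (cm^2 to m^2)
Radius = DBH/2 = 58.7/2 = 29.35 cm
BA = pi * 29.35^2 / 10000
   = 2706.2386 cm^2 / 10000
   = 0.2706 m^2

0.2706


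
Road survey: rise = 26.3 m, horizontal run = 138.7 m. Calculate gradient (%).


Formula: Gradient = rise / run * 100
Gradient = 26.3 / 138.7 * 100 = 19.0%

19.0


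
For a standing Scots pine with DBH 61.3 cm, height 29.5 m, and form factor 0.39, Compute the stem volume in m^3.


Formula: V = pi * (DBH/200)^2 * H * ff
Radius = DBH/200 = 61.3/200 = 0.3065 m
Radius^2 = 0.3065^2 = 0.09394225 m^2
V = pi * 0.09394225 * 29.5 * 0.39
V = 3.395 m^3

3.395


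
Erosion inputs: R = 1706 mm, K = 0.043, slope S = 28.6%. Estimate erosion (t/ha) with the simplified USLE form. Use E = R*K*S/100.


Formula: E = R * K * S / 100  (simplified USLE)
R * K = 1706 * 0.043 = 73.358
E = 73.358 * 28.6 / 100 = 20.98 t/ha

20.98


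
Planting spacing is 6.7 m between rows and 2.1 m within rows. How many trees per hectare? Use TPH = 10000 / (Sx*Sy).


Formula: TPH = 10000 m^2/ha / (spacing_x * spacing_y)
Area per tree = 6.7 m * 2.1 m = 14.07 m^2
TPH = 10000 / 14.07 = 711 trees/ha

711


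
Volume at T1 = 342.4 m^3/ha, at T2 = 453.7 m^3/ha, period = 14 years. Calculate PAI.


Formula: PAI = (V_T2 - V_T1) / (T2 - T1)
Volume increment = 453.7 - 342.4 = 111.3 m^3/ha
PAI = 111.3 / 14 = 7.95 m^3/ha/year

7.95


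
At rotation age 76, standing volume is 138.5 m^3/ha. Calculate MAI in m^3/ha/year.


Formula: MAI = Total Volume / Stand Age
MAI = 138.5 m^3/ha / 76 years
MAI = 1.82 m^3/ha/year

1.82


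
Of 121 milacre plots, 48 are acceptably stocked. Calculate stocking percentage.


Formula: Stocking % = stocked plots / total plots * 100
Stocking = 48 / 121 * 100
Stocking = 0.3967 * 100 = 39.7%

39.7


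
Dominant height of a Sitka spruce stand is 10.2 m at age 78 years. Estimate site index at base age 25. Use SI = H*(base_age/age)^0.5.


Formula: SI = H_dom * (base_age / age)^0.5
Age ratio = 25 / 78 = 0.32051
sqrt(age_ratio) = 0.56614
SI = 10.2 * 0.56614 = 5.8 m

5.8


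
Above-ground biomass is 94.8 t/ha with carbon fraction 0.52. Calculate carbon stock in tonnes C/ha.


Formula: Carbon Stock = Biomass * Carbon Fraction
C = 94.8 t/ha * 0.52
C = 49.3 t C/ha

49.3


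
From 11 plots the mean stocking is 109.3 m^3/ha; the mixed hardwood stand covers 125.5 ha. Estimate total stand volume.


Formula: Total Volume = Mean Volume per ha * Total Area
Total Volume = 109.3 m^3/ha * 125.5 ha
Total Volume = 13717 m^3

13717


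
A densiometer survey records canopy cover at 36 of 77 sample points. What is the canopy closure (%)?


Formula: Canopy closure = covered points / total points * 100
Closure = 36 / 77 * 100
Closure = 0.4675 * 100 = 46.8%

46.8


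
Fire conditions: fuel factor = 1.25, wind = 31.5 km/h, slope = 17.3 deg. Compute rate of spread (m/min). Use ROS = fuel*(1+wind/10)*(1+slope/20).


Formula: ROS = fuel * (1 + wind/10) * (1 + slope/20)
Wind factor = 1 + 31.5/10 = 4.15
Slope factor = 1 + 17.3/20 = 1.865
ROS = 1.25 * 4.15 * 1.865 = 9.67 m/min

9.67


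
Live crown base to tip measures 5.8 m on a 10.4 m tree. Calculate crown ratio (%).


Formula: Crown Ratio = (Crown Length / Total Height) * 100
CR = (5.8 m / 10.4 m) * 100
CR = 0.5577 * 100 = 55.8%

55.8


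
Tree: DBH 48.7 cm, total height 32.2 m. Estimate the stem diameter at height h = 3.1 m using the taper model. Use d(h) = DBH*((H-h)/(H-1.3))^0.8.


Taper: d(h) = DBH * ((H - h) / (H - 1.3))^0.8
Numerator = H - h = 32.2 - 3.1 = 29.1 m
Denominator = H - 1.3 = 32.2 - 1.3 = 30.9 m
Ratio = 29.1 / 30.9 = 0.94175
d = 48.7 * 0.94175^0.8 = 46.4 cm

46.4


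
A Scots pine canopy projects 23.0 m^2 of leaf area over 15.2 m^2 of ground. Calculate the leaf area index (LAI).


Formula: LAI = total leaf area / ground area  (dimensionless)
LAI = 23.0 m^2 / 15.2 m^2
LAI = 1.51

1.51


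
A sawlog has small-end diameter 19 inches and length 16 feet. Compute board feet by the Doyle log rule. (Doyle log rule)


Doyle: BF = (D - 4)^2 * L / 16
Adjusted diameter = 19 - 4 = 15 in
(D-4)^2 = 15^2 = 225
BF = 225 * 16 / 16 = 225 BF

225


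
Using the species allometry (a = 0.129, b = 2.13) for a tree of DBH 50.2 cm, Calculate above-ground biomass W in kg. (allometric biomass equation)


Formula: W = a * DBH^b  (allometric power law)
DBH^b = 50.2^2.13 = 4192.7495
W = 0.129 * 4192.7495 = 540.9 kg

540.9


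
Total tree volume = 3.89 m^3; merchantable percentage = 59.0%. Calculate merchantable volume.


Formula: MV = V_total * (merchantable_pct / 100)
Merchantable fraction = 59.0% / 100 = 0.59
MV = 3.89 m^3 * 0.59 = 2.295 m^3

2.295


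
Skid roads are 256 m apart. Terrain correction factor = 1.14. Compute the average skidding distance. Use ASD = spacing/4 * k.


Formula: ASD = (spacing / 4) * correction
Uncorrected distance = spacing / 4 = 256 / 4 = 64 m
ASD = 64 * 1.14 = 73 m

73


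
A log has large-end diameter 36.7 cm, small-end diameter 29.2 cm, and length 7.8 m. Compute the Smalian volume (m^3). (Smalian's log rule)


Smalian: V = (A1 + A2)/2 * L,  A = pi*(D/200)^2
A1 = pi*(36.7/200)^2 = 0.105784 m^2
A2 = pi*(29.2/200)^2 = 0.066966 m^2
V = (0.105784+0.066966)/2*7.8 = 0.6737 m^3

0.6737


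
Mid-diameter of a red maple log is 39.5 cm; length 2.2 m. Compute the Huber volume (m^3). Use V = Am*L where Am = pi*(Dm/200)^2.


Huber: V = Am * L,  Am = pi*(Dm/200)^2
Am = pi*(39.5/200)^2 = 0.122542 m^2
V = 0.122542*2.2 = 0.2696 m^3

0.2696


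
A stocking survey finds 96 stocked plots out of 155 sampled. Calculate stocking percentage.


Formula: Stocking % = stocked plots / total plots * 100
Stocking = 96 / 155 * 100
Stocking = 0.6194 * 100 = 61.9%

61.9


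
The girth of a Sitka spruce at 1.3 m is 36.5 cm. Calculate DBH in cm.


Formula: DBH = C / pi
DBH = 36.5 / pi
pi = 3.14159...
DBH = 11.6 cm

11.6


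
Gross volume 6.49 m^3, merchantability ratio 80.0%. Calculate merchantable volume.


Formula: MV = V_total * (merchantable_pct / 100)
Merchantable fraction = 80.0% / 100 = 0.8
MV = 6.49 m^3 * 0.8 = 5.192 m^3

5.192


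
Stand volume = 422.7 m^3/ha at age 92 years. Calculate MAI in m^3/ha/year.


Formula: MAI = Total Volume / Stand Age
MAI = 422.7 m^3/ha / 92 years
MAI = 4.59 m^3/ha/year

4.59


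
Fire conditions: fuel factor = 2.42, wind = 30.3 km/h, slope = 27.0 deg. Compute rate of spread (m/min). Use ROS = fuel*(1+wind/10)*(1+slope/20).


Formula: ROS = fuel * (1 + wind/10) * (1 + slope/20)
Wind factor = 1 + 30.3/10 = 4.03
Slope factor = 1 + 27.0/20 = 2.35
ROS = 2.42 * 4.03 * 2.35 = 22.92 m/min

22.92


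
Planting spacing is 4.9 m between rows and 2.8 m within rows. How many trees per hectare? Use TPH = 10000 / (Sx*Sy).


Formula: TPH = 10000 m^2/ha / (spacing_x * spacing_y)
Area per tree = 4.9 m * 2.8 m = 13.72 m^2
TPH = 10000 / 13.72 = 729 trees/ha

729


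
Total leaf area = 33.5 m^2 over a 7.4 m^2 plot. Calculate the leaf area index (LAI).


Formula: LAI = total leaf area / ground area  (dimensionless)
LAI = 33.5 m^2 / 7.4 m^2
LAI = 4.53

4.53


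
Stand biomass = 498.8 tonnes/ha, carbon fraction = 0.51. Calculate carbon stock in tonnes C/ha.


Formula: Carbon Stock = Biomass * Carbon Fraction
C = 498.8 t/ha * 0.51
C = 254.4 t C/ha

254.4


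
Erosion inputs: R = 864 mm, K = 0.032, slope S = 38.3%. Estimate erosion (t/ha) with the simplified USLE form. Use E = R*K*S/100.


Formula: E = R * K * S / 100  (simplified USLE)
R * K = 864 * 0.032 = 27.648
E = 27.648 * 38.3 / 100 = 10.59 t/ha

10.59


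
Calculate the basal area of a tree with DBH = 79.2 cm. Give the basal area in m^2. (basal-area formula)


Formula: BA = pi * (DBH/2)^2 / 10000  (cm^2 to m^2)
Radius = DBH/2 = 79.2/2 = 39.6 cm
BA = pi * 39.6^2 / 10000
   = 4926.5199 cm^2 / 10000
   = 0.4927 m^2

0.4927


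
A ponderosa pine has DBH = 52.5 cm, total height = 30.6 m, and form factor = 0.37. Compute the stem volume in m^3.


Formula: V = pi * (DBH/200)^2 * H * ff
Radius = DBH/200 = 52.5/200 = 0.2625 m
Radius^2 = 0.2625^2 = 0.06890625 m^2
V = pi * 0.06890625 * 30.6 * 0.37
V = 2.451 m^3

2.451


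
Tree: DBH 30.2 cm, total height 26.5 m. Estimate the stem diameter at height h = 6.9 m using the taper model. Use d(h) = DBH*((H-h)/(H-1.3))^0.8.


Taper: d(h) = DBH * ((H - h) / (H - 1.3))^0.8
Numerator = H - h = 26.5 - 6.9 = 19.6 m
Denominator = H - 1.3 = 26.5 - 1.3 = 25.2 m
Ratio = 19.6 / 25.2 = 0.77778
d = 30.2 * 0.77778^0.8 = 24.7 cm

24.7


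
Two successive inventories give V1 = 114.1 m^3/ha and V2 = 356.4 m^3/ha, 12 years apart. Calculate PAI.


Formula: PAI = (V_T2 - V_T1) / (T2 - T1)
Volume increment = 356.4 - 114.1 = 242.3 m^3/ha
PAI = 242.3 / 12 = 20.19 m^3/ha/year

20.19


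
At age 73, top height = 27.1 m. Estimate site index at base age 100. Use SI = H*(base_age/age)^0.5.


Formula: SI = H_dom * (base_age / age)^0.5
Age ratio = 100 / 73 = 1.36986
sqrt(age_ratio) = 1.17041
SI = 27.1 * 1.17041 = 31.7 m

31.7


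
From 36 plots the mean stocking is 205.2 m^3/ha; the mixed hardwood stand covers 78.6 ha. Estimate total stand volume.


Formula: Total Volume = Mean Volume per ha * Total Area
Total Volume = 205.2 m^3/ha * 78.6 ha
Total Volume = 16129 m^3

16129


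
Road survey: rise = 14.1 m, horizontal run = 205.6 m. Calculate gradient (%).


Formula: Gradient = rise / run * 100
Gradient = 14.1 / 205.6 * 100 = 6.9%

6.9


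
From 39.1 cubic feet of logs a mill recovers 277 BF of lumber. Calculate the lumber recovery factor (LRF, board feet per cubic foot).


Formula: LRF = Lumber Output (BF) / Log Input (ft^3)
LRF = 277 BF / 39.1 ft^3
LRF = 7.08 BF/ft^3

7.08


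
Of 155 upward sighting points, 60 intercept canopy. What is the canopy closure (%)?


Formula: Canopy closure = covered points / total points * 100
Closure = 60 / 155 * 100
Closure = 0.3871 * 100 = 38.7%

38.7


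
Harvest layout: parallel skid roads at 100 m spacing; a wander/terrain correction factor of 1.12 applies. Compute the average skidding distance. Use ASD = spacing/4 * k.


Formula: ASD = (spacing / 4) * correction
Uncorrected distance = spacing / 4 = 100 / 4 = 25 m
ASD = 25 * 1.12 = 28 m

28


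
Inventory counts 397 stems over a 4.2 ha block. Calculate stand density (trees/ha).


Formula: Stand Density = N_trees / Area_ha
Density = 397 trees / 4.2 ha
Density = 95 trees/ha

95


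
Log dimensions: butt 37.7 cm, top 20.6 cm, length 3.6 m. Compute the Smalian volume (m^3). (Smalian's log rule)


Smalian: V = (A1 + A2)/2 * L,  A = pi*(D/200)^2
A1 = pi*(37.7/200)^2 = 0.111628 m^2
A2 = pi*(20.6/200)^2 = 0.033329 m^2
V = (0.111628+0.033329)/2*3.6 = 0.2609 m^3

0.2609


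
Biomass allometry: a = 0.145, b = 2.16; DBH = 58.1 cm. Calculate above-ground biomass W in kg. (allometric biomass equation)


Formula: W = a * DBH^b  (allometric power law)
DBH^b = 58.1^2.16 = 6465.7729
W = 0.145 * 6465.7729 = 937.5 kg

937.5


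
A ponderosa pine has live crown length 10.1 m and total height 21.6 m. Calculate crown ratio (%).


Formula: Crown Ratio = (Crown Length / Total Height) * 100
CR = (10.1 m / 21.6 m) * 100
CR = 0.4676 * 100 = 46.8%

46.8


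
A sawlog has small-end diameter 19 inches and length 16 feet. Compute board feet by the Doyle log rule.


Doyle: BF = (D - 4)^2 * L / 16
Adjusted diameter = 19 - 4 = 15 in
(D-4)^2 = 15^2 = 225
BF = 225 * 16 / 16 = 225 BF

225


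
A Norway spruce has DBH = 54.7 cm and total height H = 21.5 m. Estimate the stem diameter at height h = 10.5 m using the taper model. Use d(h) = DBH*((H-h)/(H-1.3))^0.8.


Taper: d(h) = DBH * ((H - h) / (H - 1.3))^0.8
Numerator = H - h = 21.5 - 10.5 = 11.0 m
Denominator = H - 1.3 = 21.5 - 1.3 = 20.2 m
Ratio = 11.0 / 20.2 = 0.54455
d = 54.7 * 0.54455^0.8 = 33.6 cm

33.6


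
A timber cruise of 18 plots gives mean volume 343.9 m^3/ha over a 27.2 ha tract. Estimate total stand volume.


Formula: Total Volume = Mean Volume per ha * Total Area
Total Volume = 343.9 m^3/ha * 27.2 ha
Total Volume = 9354 m^3

9354


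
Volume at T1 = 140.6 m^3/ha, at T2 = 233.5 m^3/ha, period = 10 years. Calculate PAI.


Formula: PAI = (V_T2 - V_T1) / (T2 - T1)
Volume increment = 233.5 - 140.6 = 92.9 m^3/ha
PAI = 92.9 / 10 = 9.29 m^3/ha/year

9.29


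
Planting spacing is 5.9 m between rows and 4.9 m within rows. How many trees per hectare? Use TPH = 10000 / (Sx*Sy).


Formula: TPH = 10000 m^2/ha / (spacing_x * spacing_y)
Area per tree = 5.9 m * 4.9 m = 28.91 m^2
TPH = 10000 / 28.91 = 346 trees/ha

346


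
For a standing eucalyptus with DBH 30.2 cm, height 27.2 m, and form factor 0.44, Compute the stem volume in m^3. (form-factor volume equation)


Formula: V = pi * (DBH/200)^2 * H * ff
Radius = DBH/200 = 30.2/200 = 0.151 m
Radius^2 = 0.151^2 = 0.022801 m^2
V = pi * 0.022801 * 27.2 * 0.44
V = 0.857 m^3

0.857


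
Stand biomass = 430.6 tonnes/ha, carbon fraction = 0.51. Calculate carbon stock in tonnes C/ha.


Formula: Carbon Stock = Biomass * Carbon Fraction
C = 430.6 t/ha * 0.51
C = 219.6 t C/ha

219.6


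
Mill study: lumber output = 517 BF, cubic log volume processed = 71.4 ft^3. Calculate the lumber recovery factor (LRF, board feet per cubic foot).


Formula: LRF = Lumber Output (BF) / Log Input (ft^3)
LRF = 517 BF / 71.4 ft^3
LRF = 7.24 BF/ft^3

7.24


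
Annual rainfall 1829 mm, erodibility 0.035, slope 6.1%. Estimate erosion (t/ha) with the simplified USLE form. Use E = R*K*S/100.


Formula: E = R * K * S / 100  (simplified USLE)
R * K = 1829 * 0.035 = 64.015
E = 64.015 * 6.1 / 100 = 3.9 t/ha

3.9


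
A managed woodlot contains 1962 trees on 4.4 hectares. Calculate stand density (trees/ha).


Formula: Stand Density = N_trees / Area_ha
Density = 1962 trees / 4.4 ha
Density = 446 trees/ha

446


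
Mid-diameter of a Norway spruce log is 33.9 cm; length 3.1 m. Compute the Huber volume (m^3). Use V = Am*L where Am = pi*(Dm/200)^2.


Huber: V = Am * L,  Am = pi*(Dm/200)^2
Am = pi*(33.9/200)^2 = 0.090259 m^2
V = 0.090259*3.1 = 0.2798 m^3

0.2798


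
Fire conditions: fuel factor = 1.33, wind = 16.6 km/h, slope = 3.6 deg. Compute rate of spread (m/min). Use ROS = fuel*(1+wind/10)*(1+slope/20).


Formula: ROS = fuel * (1 + wind/10) * (1 + slope/20)
Wind factor = 1 + 16.6/10 = 2.66
Slope factor = 1 + 3.6/20 = 1.18
ROS = 1.33 * 2.66 * 1.18 = 4.17 m/min

4.17


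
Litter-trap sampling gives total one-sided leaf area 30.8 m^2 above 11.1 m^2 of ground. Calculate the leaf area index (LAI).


Formula: LAI = total leaf area / ground area  (dimensionless)
LAI = 30.8 m^2 / 11.1 m^2
LAI = 2.77

2.77


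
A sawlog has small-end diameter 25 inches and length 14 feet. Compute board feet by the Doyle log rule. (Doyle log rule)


Doyle: BF = (D - 4)^2 * L / 16
Adjusted diameter = 25 - 4 = 21 in
(D-4)^2 = 21^2 = 441
BF = 441 * 14 / 16 = 386 BF

386


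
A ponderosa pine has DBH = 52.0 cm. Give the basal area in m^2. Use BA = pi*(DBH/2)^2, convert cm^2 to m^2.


Formula: BA = pi * (DBH/2)^2 / 10000  (cm^2 to m^2)
Radius = DBH/2 = 52.0/2 = 26.0 cm
BA = pi * 26.0^2 / 10000
   = 2123.7166 cm^2 / 10000
   = 0.2124 m^2

0.2124


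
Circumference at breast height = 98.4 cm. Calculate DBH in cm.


Formula: DBH = C / pi
DBH = 98.4 / pi
pi = 3.14159...
DBH = 31.3 cm

31.3


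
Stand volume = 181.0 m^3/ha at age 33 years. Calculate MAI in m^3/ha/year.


Formula: MAI = Total Volume / Stand Age
MAI = 181.0 m^3/ha / 33 years
MAI = 5.48 m^3/ha/year

5.48


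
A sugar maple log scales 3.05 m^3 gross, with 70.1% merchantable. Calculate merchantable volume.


Formula: MV = V_total * (merchantable_pct / 100)
Merchantable fraction = 70.1% / 100 = 0.701
MV = 3.05 m^3 * 0.701 = 2.138 m^3

2.138


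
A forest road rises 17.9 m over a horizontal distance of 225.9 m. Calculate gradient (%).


Formula: Gradient = rise / run * 100
Gradient = 17.9 / 225.9 * 100 = 7.9%

7.9


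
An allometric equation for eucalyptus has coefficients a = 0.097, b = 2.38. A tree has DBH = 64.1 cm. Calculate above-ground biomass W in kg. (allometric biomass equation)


Formula: W = a * DBH^b  (allometric power law)
DBH^b = 64.1^2.38 = 19967.4272
W = 0.097 * 19967.4272 = 1936.8 kg

1936.8


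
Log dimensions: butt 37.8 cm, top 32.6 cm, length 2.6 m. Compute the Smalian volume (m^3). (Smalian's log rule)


Smalian: V = (A1 + A2)/2 * L,  A = pi*(D/200)^2
A1 = pi*(37.8/200)^2 = 0.112221 m^2
A2 = pi*(32.6/200)^2 = 0.083469 m^2
V = (0.112221+0.083469)/2*2.6 = 0.2544 m^3

0.2544
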